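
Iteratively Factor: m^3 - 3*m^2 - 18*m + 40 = (m - 2)*(m^2 - m - 20) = (m - 5)*(m - 2)*(m + 4)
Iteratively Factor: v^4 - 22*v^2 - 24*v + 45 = (v - 5)*(v^3 + 5*v^2 + 3*v - 9) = (v - 5)*(v - 1)*(v^2 + 6*v + 9) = (v - 5)*(v - 1)*(v + 3)*(v + 3)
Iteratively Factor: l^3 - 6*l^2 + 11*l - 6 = (l - 1)*(l^2 - 5*l + 6) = (l - 2)*(l - 1)*(l - 3)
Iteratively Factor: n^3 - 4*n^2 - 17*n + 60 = (n + 4)*(n^2 - 8*n + 15) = (n - 3)*(n + 4)*(n - 5)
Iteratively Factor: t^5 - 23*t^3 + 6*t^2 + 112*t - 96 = (t - 1)*(t^4 + t^3 - 22*t^2 - 16*t + 96) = (t - 1)*(t + 4)*(t^3 - 3*t^2 - 10*t + 24) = (t - 2)*(t - 1)*(t + 4)*(t^2 - t - 12) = (t - 2)*(t - 1)*(t + 3)*(t + 4)*(t - 4)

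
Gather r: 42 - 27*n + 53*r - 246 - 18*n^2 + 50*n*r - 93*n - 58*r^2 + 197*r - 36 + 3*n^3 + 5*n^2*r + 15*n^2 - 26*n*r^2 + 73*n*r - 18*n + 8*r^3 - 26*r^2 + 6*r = 3*n^3 - 3*n^2 - 138*n + 8*r^3 + r^2*(-26*n - 84) + r*(5*n^2 + 123*n + 256) - 240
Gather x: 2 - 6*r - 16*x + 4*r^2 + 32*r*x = 4*r^2 - 6*r + x*(32*r - 16) + 2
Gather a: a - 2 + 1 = a - 1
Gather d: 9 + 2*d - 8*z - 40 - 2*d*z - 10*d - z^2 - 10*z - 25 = d*(-2*z - 8) - z^2 - 18*z - 56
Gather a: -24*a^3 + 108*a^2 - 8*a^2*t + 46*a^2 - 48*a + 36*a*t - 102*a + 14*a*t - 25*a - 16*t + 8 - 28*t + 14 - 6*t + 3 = -24*a^3 + a^2*(154 - 8*t) + a*(50*t - 175) - 50*t + 25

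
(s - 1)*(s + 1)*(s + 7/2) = s^3 + 7*s^2/2 - s - 7/2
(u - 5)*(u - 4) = u^2 - 9*u + 20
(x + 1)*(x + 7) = x^2 + 8*x + 7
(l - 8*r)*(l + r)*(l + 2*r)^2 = l^4 - 3*l^3*r - 32*l^2*r^2 - 60*l*r^3 - 32*r^4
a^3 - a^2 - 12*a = a*(a - 4)*(a + 3)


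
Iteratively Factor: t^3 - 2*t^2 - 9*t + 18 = (t - 3)*(t^2 + t - 6) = (t - 3)*(t - 2)*(t + 3)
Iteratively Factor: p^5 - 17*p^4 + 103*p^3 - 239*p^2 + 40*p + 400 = (p - 5)*(p^4 - 12*p^3 + 43*p^2 - 24*p - 80) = (p - 5)*(p - 4)*(p^3 - 8*p^2 + 11*p + 20) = (p - 5)^2*(p - 4)*(p^2 - 3*p - 4) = (p - 5)^2*(p - 4)*(p + 1)*(p - 4)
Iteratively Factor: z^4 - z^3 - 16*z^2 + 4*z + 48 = (z + 2)*(z^3 - 3*z^2 - 10*z + 24) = (z - 4)*(z + 2)*(z^2 + z - 6) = (z - 4)*(z - 2)*(z + 2)*(z + 3)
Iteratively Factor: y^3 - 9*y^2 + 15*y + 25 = (y - 5)*(y^2 - 4*y - 5) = (y - 5)^2*(y + 1)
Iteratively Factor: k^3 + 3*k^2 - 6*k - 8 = (k - 2)*(k^2 + 5*k + 4) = (k - 2)*(k + 1)*(k + 4)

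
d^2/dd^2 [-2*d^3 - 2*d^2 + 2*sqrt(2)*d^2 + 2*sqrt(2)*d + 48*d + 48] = -12*d - 4 + 4*sqrt(2)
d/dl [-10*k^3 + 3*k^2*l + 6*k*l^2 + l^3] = 3*k^2 + 12*k*l + 3*l^2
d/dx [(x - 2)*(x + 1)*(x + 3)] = 3*x^2 + 4*x - 5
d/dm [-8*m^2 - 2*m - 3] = -16*m - 2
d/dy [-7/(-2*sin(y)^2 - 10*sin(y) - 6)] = -7*(2*sin(y) + 5)*cos(y)/(2*(sin(y)^2 + 5*sin(y) + 3)^2)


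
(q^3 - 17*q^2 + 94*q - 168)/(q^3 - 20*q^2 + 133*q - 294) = (q - 4)/(q - 7)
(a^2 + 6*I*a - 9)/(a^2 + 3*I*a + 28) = (a^2 + 6*I*a - 9)/(a^2 + 3*I*a + 28)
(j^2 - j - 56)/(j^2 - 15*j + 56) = (j + 7)/(j - 7)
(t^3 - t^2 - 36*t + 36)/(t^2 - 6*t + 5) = (t^2 - 36)/(t - 5)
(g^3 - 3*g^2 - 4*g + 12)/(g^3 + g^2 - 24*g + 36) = (g + 2)/(g + 6)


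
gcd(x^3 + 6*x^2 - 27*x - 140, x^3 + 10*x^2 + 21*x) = x + 7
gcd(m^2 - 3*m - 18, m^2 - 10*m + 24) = m - 6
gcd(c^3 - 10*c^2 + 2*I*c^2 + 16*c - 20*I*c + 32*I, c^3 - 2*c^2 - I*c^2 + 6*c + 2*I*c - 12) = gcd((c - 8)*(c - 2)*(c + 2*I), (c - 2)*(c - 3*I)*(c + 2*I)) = c^2 + c*(-2 + 2*I) - 4*I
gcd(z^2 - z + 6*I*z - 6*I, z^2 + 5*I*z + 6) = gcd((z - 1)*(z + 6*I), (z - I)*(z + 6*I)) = z + 6*I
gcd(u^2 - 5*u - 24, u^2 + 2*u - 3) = u + 3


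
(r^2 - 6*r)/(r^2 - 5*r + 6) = r*(r - 6)/(r^2 - 5*r + 6)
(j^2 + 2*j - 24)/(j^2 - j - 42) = (j - 4)/(j - 7)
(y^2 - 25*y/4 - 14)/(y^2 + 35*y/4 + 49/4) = (y - 8)/(y + 7)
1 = 1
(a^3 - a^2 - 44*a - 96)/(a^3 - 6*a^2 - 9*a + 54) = (a^2 - 4*a - 32)/(a^2 - 9*a + 18)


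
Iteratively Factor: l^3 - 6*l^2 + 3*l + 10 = (l + 1)*(l^2 - 7*l + 10) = (l - 5)*(l + 1)*(l - 2)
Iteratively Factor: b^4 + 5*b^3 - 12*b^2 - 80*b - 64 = (b + 4)*(b^3 + b^2 - 16*b - 16) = (b - 4)*(b + 4)*(b^2 + 5*b + 4) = (b - 4)*(b + 1)*(b + 4)*(b + 4)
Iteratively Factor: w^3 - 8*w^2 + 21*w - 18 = (w - 3)*(w^2 - 5*w + 6) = (w - 3)*(w - 2)*(w - 3)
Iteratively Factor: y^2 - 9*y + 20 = (y - 5)*(y - 4)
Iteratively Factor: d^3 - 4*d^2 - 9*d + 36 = (d + 3)*(d^2 - 7*d + 12) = (d - 4)*(d + 3)*(d - 3)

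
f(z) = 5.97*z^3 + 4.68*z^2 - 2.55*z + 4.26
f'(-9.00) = 1363.92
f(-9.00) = -3945.84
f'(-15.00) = 3886.80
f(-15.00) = -19053.24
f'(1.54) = 54.34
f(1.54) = 33.24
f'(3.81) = 293.09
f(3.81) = 392.66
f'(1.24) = 36.59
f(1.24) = 19.68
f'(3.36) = 231.10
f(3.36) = 274.99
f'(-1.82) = 39.74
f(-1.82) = -11.59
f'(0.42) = 4.54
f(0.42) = 4.46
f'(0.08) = -1.69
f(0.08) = 4.09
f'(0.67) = 11.76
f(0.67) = 6.45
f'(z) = 17.91*z^2 + 9.36*z - 2.55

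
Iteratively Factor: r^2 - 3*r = (r)*(r - 3)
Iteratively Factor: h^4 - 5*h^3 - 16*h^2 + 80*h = (h - 5)*(h^3 - 16*h) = h*(h - 5)*(h^2 - 16) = h*(h - 5)*(h + 4)*(h - 4)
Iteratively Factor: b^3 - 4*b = (b + 2)*(b^2 - 2*b) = b*(b + 2)*(b - 2)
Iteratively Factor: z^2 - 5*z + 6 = (z - 3)*(z - 2)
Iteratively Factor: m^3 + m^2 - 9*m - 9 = (m - 3)*(m^2 + 4*m + 3) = (m - 3)*(m + 1)*(m + 3)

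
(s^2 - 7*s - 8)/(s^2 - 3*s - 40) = (s + 1)/(s + 5)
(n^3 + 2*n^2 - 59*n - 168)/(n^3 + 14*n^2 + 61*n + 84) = (n - 8)/(n + 4)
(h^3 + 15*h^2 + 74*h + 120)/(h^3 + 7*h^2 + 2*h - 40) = (h + 6)/(h - 2)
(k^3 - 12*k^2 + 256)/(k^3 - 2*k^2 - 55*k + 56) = (k^2 - 4*k - 32)/(k^2 + 6*k - 7)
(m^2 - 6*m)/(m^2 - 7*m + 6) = m/(m - 1)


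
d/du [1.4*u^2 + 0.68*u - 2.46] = 2.8*u + 0.68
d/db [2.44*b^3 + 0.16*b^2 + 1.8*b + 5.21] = 7.32*b^2 + 0.32*b + 1.8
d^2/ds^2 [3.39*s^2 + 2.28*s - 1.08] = 6.78000000000000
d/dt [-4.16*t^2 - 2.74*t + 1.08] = -8.32*t - 2.74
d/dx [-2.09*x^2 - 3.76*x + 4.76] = -4.18*x - 3.76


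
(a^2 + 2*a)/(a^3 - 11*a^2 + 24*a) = (a + 2)/(a^2 - 11*a + 24)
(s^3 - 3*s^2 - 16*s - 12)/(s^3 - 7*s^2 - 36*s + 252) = (s^2 + 3*s + 2)/(s^2 - s - 42)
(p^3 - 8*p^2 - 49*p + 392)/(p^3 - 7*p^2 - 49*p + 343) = (p - 8)/(p - 7)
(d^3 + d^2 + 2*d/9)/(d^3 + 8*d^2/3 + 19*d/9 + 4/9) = d*(3*d + 2)/(3*d^2 + 7*d + 4)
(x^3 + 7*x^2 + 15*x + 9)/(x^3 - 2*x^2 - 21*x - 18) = (x + 3)/(x - 6)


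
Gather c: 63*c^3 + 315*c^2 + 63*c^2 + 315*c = 63*c^3 + 378*c^2 + 315*c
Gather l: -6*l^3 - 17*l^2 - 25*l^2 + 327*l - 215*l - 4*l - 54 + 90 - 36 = -6*l^3 - 42*l^2 + 108*l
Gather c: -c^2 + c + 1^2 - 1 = -c^2 + c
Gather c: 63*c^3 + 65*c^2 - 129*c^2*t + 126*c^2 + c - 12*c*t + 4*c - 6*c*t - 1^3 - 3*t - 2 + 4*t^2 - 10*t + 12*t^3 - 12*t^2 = 63*c^3 + c^2*(191 - 129*t) + c*(5 - 18*t) + 12*t^3 - 8*t^2 - 13*t - 3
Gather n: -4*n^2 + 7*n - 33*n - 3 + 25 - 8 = -4*n^2 - 26*n + 14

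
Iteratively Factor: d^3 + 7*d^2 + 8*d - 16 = (d + 4)*(d^2 + 3*d - 4) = (d - 1)*(d + 4)*(d + 4)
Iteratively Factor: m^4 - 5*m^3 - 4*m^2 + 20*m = (m)*(m^3 - 5*m^2 - 4*m + 20) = m*(m - 2)*(m^2 - 3*m - 10) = m*(m - 5)*(m - 2)*(m + 2)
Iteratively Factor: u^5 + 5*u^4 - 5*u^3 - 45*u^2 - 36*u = (u + 4)*(u^4 + u^3 - 9*u^2 - 9*u) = (u + 3)*(u + 4)*(u^3 - 2*u^2 - 3*u) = u*(u + 3)*(u + 4)*(u^2 - 2*u - 3) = u*(u + 1)*(u + 3)*(u + 4)*(u - 3)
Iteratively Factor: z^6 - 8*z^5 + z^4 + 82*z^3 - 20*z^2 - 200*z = (z - 2)*(z^5 - 6*z^4 - 11*z^3 + 60*z^2 + 100*z) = z*(z - 2)*(z^4 - 6*z^3 - 11*z^2 + 60*z + 100) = z*(z - 2)*(z + 2)*(z^3 - 8*z^2 + 5*z + 50) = z*(z - 2)*(z + 2)^2*(z^2 - 10*z + 25) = z*(z - 5)*(z - 2)*(z + 2)^2*(z - 5)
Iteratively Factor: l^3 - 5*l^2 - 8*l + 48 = (l + 3)*(l^2 - 8*l + 16) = (l - 4)*(l + 3)*(l - 4)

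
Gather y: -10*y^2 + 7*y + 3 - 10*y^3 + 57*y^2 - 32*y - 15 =-10*y^3 + 47*y^2 - 25*y - 12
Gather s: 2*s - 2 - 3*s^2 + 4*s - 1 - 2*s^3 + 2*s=-2*s^3 - 3*s^2 + 8*s - 3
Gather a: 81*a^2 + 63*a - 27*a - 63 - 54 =81*a^2 + 36*a - 117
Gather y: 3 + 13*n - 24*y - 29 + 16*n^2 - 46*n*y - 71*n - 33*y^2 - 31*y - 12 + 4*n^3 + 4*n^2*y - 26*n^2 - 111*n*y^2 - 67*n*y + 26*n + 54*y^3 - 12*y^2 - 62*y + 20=4*n^3 - 10*n^2 - 32*n + 54*y^3 + y^2*(-111*n - 45) + y*(4*n^2 - 113*n - 117) - 18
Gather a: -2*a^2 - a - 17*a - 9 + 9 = -2*a^2 - 18*a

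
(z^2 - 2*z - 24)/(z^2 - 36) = (z + 4)/(z + 6)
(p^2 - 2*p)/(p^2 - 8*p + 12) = p/(p - 6)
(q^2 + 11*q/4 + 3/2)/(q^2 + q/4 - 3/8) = 2*(q + 2)/(2*q - 1)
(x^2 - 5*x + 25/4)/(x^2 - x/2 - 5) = (x - 5/2)/(x + 2)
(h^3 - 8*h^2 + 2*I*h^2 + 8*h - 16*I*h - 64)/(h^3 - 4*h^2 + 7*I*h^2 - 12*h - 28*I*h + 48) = (h^2 - 2*h*(4 + I) + 16*I)/(h^2 + h*(-4 + 3*I) - 12*I)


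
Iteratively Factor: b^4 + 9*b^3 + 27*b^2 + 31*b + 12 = (b + 1)*(b^3 + 8*b^2 + 19*b + 12) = (b + 1)^2*(b^2 + 7*b + 12) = (b + 1)^2*(b + 3)*(b + 4)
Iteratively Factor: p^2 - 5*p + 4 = (p - 1)*(p - 4)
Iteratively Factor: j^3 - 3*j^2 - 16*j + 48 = (j - 3)*(j^2 - 16) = (j - 4)*(j - 3)*(j + 4)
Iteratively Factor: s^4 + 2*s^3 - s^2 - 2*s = (s + 2)*(s^3 - s) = s*(s + 2)*(s^2 - 1) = s*(s + 1)*(s + 2)*(s - 1)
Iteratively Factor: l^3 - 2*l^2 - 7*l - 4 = (l - 4)*(l^2 + 2*l + 1) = (l - 4)*(l + 1)*(l + 1)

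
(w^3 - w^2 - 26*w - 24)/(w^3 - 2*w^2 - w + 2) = (w^2 - 2*w - 24)/(w^2 - 3*w + 2)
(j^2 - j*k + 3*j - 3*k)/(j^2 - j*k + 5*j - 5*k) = (j + 3)/(j + 5)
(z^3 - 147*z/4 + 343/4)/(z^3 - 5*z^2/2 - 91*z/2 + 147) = (z - 7/2)/(z - 6)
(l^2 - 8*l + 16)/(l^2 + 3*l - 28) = (l - 4)/(l + 7)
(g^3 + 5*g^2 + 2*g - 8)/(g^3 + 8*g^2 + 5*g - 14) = (g + 4)/(g + 7)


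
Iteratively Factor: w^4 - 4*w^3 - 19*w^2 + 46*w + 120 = (w - 5)*(w^3 + w^2 - 14*w - 24) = (w - 5)*(w - 4)*(w^2 + 5*w + 6) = (w - 5)*(w - 4)*(w + 2)*(w + 3)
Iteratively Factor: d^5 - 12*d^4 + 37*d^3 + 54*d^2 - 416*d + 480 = (d + 3)*(d^4 - 15*d^3 + 82*d^2 - 192*d + 160) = (d - 4)*(d + 3)*(d^3 - 11*d^2 + 38*d - 40) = (d - 4)*(d - 2)*(d + 3)*(d^2 - 9*d + 20) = (d - 4)^2*(d - 2)*(d + 3)*(d - 5)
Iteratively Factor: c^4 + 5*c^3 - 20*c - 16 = (c + 2)*(c^3 + 3*c^2 - 6*c - 8) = (c + 2)*(c + 4)*(c^2 - c - 2) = (c + 1)*(c + 2)*(c + 4)*(c - 2)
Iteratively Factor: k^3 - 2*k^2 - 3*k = (k + 1)*(k^2 - 3*k) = k*(k + 1)*(k - 3)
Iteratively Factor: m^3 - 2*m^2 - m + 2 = (m - 1)*(m^2 - m - 2) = (m - 1)*(m + 1)*(m - 2)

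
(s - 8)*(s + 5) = s^2 - 3*s - 40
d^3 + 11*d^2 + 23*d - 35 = (d - 1)*(d + 5)*(d + 7)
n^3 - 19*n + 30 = (n - 3)*(n - 2)*(n + 5)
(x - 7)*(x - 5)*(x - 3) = x^3 - 15*x^2 + 71*x - 105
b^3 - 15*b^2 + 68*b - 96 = (b - 8)*(b - 4)*(b - 3)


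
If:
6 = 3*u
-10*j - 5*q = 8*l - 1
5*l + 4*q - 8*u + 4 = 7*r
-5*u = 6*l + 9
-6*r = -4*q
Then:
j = 2821/120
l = -19/6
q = -167/4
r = -167/6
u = 2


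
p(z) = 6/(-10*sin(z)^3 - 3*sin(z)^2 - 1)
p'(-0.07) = -1.60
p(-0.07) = -5.93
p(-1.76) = 1.08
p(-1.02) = 1.99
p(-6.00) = -4.13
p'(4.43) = -1.41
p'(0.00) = 0.00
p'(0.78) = 2.29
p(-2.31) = 4.29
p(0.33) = -3.62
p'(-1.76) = -0.84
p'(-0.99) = 6.96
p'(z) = 6*(30*sin(z)^2*cos(z) + 6*sin(z)*cos(z))/(-10*sin(z)^3 - 3*sin(z)^2 - 1)^2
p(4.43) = 1.18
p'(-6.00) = 10.98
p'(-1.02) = 5.78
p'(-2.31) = -24.73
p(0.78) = -1.01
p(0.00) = -6.00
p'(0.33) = 10.55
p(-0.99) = 2.18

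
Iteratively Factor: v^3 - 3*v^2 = (v)*(v^2 - 3*v) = v*(v - 3)*(v)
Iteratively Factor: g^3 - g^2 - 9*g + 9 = (g - 1)*(g^2 - 9) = (g - 3)*(g - 1)*(g + 3)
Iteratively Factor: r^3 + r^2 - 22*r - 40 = (r + 4)*(r^2 - 3*r - 10) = (r + 2)*(r + 4)*(r - 5)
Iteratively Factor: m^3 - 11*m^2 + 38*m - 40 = (m - 5)*(m^2 - 6*m + 8) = (m - 5)*(m - 2)*(m - 4)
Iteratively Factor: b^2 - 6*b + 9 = (b - 3)*(b - 3)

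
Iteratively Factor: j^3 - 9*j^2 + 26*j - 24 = (j - 3)*(j^2 - 6*j + 8) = (j - 3)*(j - 2)*(j - 4)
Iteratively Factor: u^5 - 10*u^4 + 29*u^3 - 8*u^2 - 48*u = (u - 4)*(u^4 - 6*u^3 + 5*u^2 + 12*u) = (u - 4)*(u - 3)*(u^3 - 3*u^2 - 4*u) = (u - 4)^2*(u - 3)*(u^2 + u) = (u - 4)^2*(u - 3)*(u + 1)*(u)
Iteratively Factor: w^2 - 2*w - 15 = (w + 3)*(w - 5)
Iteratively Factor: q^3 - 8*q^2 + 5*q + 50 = (q + 2)*(q^2 - 10*q + 25) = (q - 5)*(q + 2)*(q - 5)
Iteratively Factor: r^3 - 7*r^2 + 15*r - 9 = (r - 3)*(r^2 - 4*r + 3) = (r - 3)^2*(r - 1)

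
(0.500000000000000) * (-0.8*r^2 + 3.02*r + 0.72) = -0.4*r^2 + 1.51*r + 0.36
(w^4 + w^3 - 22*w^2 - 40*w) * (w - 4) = w^5 - 3*w^4 - 26*w^3 + 48*w^2 + 160*w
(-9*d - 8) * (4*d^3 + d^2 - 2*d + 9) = -36*d^4 - 41*d^3 + 10*d^2 - 65*d - 72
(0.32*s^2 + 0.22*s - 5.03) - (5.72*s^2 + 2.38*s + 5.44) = -5.4*s^2 - 2.16*s - 10.47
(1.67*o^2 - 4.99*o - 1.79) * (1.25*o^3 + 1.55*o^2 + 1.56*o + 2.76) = 2.0875*o^5 - 3.649*o^4 - 7.3668*o^3 - 5.9497*o^2 - 16.5648*o - 4.9404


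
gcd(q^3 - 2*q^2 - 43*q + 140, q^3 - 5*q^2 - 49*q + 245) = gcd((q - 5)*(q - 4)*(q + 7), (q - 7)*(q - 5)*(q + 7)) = q^2 + 2*q - 35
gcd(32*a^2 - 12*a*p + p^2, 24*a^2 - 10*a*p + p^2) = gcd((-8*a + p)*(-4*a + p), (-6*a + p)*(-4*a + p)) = -4*a + p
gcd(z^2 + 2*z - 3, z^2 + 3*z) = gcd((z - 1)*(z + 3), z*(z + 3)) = z + 3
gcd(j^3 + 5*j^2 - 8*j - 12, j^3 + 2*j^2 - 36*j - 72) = j + 6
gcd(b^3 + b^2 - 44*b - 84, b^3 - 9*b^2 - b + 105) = b - 7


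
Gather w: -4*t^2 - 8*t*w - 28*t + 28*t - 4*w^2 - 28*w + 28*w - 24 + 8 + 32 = -4*t^2 - 8*t*w - 4*w^2 + 16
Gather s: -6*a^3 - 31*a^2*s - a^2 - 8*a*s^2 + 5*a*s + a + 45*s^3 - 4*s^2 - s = -6*a^3 - a^2 + a + 45*s^3 + s^2*(-8*a - 4) + s*(-31*a^2 + 5*a - 1)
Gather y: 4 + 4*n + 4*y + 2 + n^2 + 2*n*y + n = n^2 + 5*n + y*(2*n + 4) + 6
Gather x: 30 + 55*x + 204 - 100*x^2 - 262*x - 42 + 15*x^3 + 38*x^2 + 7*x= 15*x^3 - 62*x^2 - 200*x + 192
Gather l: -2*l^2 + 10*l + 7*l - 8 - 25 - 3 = -2*l^2 + 17*l - 36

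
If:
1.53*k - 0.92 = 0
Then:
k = 0.60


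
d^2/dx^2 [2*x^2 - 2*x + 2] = 4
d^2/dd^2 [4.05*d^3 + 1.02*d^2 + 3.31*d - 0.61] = 24.3*d + 2.04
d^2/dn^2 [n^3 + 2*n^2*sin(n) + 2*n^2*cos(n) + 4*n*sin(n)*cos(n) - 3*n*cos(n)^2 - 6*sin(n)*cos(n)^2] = -2*sqrt(2)*n^2*sin(n + pi/4) - 8*n*sin(2*n) + 6*n*cos(2*n) + 8*sqrt(2)*n*cos(n + pi/4) + 6*n + 11*sin(n)/2 + 6*sin(2*n) + 27*sin(3*n)/2 + 4*cos(n) + 8*cos(2*n)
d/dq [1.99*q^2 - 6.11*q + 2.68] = 3.98*q - 6.11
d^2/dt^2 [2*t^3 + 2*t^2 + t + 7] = 12*t + 4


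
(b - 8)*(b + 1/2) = b^2 - 15*b/2 - 4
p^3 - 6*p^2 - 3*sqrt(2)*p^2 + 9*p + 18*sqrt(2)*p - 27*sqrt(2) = (p - 3)^2*(p - 3*sqrt(2))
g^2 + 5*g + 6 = (g + 2)*(g + 3)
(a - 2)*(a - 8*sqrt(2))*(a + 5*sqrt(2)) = a^3 - 3*sqrt(2)*a^2 - 2*a^2 - 80*a + 6*sqrt(2)*a + 160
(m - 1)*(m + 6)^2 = m^3 + 11*m^2 + 24*m - 36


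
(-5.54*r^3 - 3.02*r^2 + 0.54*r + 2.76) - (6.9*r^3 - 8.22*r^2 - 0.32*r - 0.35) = -12.44*r^3 + 5.2*r^2 + 0.86*r + 3.11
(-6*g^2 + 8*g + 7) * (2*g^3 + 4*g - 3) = -12*g^5 + 16*g^4 - 10*g^3 + 50*g^2 + 4*g - 21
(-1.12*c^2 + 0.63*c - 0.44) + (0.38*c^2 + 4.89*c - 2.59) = -0.74*c^2 + 5.52*c - 3.03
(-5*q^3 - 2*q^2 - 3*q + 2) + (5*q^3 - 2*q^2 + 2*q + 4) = -4*q^2 - q + 6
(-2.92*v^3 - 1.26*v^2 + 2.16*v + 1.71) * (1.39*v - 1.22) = -4.0588*v^4 + 1.811*v^3 + 4.5396*v^2 - 0.258300000000001*v - 2.0862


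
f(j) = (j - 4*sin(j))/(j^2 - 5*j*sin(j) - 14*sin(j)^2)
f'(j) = (1 - 4*cos(j))/(j^2 - 5*j*sin(j) - 14*sin(j)^2) + (j - 4*sin(j))*(5*j*cos(j) - 2*j + 28*sin(j)*cos(j) + 5*sin(j))/(j^2 - 5*j*sin(j) - 14*sin(j)^2)^2 = (j^2*cos(j) - j^2 + 8*j*sin(j) + 14*j*sin(2*j) - 14*cos(j) + 17*cos(2*j) + 14*cos(3*j) - 17)/((j - 7*sin(j))^2*(j + 2*sin(j))^2)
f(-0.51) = -0.33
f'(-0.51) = -0.63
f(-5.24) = -0.22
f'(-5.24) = -0.10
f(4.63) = 0.28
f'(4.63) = -0.08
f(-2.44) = -0.02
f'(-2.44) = -0.46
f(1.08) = 0.17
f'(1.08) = -0.13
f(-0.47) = -0.36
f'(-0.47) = -0.74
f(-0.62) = -0.28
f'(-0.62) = -0.42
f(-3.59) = -0.30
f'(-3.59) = 0.02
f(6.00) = 0.16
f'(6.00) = -0.04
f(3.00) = 0.37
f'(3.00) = -0.59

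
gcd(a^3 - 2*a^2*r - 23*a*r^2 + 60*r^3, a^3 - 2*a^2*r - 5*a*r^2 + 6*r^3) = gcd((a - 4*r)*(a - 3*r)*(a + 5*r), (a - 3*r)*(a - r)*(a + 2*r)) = -a + 3*r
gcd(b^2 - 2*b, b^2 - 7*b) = b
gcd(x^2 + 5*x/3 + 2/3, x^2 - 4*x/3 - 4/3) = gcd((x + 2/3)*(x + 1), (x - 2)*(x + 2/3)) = x + 2/3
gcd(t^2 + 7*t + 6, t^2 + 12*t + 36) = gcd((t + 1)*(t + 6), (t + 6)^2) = t + 6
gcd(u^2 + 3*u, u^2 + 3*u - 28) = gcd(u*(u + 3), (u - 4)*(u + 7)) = 1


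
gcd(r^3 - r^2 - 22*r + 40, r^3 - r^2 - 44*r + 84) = r - 2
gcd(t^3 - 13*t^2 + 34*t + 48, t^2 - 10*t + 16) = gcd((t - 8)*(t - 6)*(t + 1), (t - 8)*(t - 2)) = t - 8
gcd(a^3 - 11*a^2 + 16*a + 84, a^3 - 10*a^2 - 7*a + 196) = a - 7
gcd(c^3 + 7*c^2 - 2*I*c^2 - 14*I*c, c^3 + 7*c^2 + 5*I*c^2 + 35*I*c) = c^2 + 7*c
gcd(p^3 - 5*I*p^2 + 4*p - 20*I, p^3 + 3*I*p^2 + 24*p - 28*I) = p - 2*I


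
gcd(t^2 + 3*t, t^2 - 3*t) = t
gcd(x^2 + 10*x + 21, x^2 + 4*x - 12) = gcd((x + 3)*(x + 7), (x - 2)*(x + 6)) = 1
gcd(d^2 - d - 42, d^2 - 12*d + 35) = d - 7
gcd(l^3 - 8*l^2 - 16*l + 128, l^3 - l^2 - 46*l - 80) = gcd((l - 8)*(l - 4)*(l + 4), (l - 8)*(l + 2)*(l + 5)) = l - 8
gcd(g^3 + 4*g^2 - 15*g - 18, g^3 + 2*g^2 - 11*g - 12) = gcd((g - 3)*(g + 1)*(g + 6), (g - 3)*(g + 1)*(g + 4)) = g^2 - 2*g - 3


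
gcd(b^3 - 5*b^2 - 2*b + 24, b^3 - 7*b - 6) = b^2 - b - 6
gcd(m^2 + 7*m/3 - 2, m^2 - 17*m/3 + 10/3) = m - 2/3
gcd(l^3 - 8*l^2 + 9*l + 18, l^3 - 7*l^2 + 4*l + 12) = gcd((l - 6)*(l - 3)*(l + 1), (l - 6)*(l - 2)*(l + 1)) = l^2 - 5*l - 6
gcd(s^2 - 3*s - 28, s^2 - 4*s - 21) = s - 7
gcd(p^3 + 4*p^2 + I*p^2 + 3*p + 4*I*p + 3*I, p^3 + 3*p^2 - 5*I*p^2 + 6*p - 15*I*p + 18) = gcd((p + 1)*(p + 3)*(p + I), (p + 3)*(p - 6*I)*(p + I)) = p^2 + p*(3 + I) + 3*I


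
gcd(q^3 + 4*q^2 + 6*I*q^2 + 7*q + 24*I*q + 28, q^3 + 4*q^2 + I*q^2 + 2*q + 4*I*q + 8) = q^2 + q*(4 - I) - 4*I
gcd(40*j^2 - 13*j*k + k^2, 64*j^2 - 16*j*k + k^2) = 8*j - k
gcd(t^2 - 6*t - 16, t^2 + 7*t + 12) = 1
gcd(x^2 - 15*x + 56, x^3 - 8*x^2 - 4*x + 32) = x - 8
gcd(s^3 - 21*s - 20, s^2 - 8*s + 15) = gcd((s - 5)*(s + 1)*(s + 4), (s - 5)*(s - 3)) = s - 5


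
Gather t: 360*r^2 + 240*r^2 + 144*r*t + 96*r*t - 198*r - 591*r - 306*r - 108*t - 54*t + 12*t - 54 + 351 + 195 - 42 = 600*r^2 - 1095*r + t*(240*r - 150) + 450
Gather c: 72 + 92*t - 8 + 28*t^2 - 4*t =28*t^2 + 88*t + 64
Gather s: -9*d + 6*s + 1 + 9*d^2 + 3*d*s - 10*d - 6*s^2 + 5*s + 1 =9*d^2 - 19*d - 6*s^2 + s*(3*d + 11) + 2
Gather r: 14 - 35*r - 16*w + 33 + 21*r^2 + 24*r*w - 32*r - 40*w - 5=21*r^2 + r*(24*w - 67) - 56*w + 42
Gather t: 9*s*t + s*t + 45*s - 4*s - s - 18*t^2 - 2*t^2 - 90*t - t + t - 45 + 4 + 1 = 40*s - 20*t^2 + t*(10*s - 90) - 40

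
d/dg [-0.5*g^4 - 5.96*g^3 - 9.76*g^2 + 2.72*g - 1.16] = -2.0*g^3 - 17.88*g^2 - 19.52*g + 2.72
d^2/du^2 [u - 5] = 0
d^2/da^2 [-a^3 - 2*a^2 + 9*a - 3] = -6*a - 4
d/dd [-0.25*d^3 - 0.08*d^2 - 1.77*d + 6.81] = -0.75*d^2 - 0.16*d - 1.77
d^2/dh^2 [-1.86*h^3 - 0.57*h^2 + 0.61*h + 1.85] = -11.16*h - 1.14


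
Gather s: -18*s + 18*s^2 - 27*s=18*s^2 - 45*s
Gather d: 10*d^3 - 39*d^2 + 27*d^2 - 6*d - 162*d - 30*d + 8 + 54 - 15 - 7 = 10*d^3 - 12*d^2 - 198*d + 40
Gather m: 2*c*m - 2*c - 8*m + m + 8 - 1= -2*c + m*(2*c - 7) + 7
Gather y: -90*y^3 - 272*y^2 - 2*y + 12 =-90*y^3 - 272*y^2 - 2*y + 12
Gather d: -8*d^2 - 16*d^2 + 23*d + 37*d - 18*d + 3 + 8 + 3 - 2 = -24*d^2 + 42*d + 12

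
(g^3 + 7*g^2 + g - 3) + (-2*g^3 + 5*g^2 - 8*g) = -g^3 + 12*g^2 - 7*g - 3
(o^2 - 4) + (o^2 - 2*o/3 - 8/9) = 2*o^2 - 2*o/3 - 44/9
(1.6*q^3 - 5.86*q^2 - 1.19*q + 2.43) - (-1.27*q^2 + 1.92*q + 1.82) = 1.6*q^3 - 4.59*q^2 - 3.11*q + 0.61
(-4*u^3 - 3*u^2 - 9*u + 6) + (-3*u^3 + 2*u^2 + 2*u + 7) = -7*u^3 - u^2 - 7*u + 13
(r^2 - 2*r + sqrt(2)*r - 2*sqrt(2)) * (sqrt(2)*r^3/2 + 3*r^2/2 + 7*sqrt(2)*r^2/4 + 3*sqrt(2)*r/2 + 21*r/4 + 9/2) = sqrt(2)*r^5/2 + 3*sqrt(2)*r^4/4 + 5*r^4/2 - sqrt(2)*r^3/2 + 15*r^3/4 - 10*r^2 - 3*sqrt(2)*r^2/4 - 15*r - 6*sqrt(2)*r - 9*sqrt(2)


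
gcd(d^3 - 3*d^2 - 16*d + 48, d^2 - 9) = d - 3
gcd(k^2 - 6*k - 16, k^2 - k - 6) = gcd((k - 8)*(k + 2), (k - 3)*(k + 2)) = k + 2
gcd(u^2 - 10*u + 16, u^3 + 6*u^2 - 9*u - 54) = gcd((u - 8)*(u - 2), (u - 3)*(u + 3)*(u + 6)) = 1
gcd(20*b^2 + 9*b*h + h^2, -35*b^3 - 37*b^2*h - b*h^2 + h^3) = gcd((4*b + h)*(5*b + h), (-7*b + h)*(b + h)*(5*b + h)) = 5*b + h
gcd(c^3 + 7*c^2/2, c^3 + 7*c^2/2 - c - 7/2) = c + 7/2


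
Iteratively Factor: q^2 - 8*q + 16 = (q - 4)*(q - 4)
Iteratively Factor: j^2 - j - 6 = (j + 2)*(j - 3)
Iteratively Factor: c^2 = (c)*(c)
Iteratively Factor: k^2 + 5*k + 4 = (k + 1)*(k + 4)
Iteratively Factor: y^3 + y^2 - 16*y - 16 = (y - 4)*(y^2 + 5*y + 4) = (y - 4)*(y + 1)*(y + 4)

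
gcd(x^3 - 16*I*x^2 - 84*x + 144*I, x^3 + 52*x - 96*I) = x - 6*I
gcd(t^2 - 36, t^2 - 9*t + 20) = 1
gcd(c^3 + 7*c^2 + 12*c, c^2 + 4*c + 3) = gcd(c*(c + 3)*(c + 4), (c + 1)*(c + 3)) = c + 3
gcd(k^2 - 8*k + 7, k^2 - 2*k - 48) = 1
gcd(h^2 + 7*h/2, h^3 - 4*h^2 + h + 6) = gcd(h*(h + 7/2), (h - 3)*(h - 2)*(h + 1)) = 1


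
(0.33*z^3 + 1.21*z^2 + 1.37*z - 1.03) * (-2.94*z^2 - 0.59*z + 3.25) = -0.9702*z^5 - 3.7521*z^4 - 3.6692*z^3 + 6.1524*z^2 + 5.0602*z - 3.3475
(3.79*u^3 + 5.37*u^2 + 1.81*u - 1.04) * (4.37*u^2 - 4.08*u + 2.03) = 16.5623*u^5 + 8.0037*u^4 - 6.3062*u^3 - 1.0285*u^2 + 7.9175*u - 2.1112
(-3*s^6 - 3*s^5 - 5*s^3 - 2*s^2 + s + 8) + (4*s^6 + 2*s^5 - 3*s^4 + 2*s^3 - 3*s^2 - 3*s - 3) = s^6 - s^5 - 3*s^4 - 3*s^3 - 5*s^2 - 2*s + 5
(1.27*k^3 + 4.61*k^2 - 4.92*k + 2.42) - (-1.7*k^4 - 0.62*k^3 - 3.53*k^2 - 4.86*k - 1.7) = 1.7*k^4 + 1.89*k^3 + 8.14*k^2 - 0.0599999999999996*k + 4.12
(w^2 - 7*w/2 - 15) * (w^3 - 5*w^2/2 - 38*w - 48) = w^5 - 6*w^4 - 177*w^3/4 + 245*w^2/2 + 738*w + 720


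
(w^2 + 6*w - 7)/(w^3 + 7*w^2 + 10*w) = (w^2 + 6*w - 7)/(w*(w^2 + 7*w + 10))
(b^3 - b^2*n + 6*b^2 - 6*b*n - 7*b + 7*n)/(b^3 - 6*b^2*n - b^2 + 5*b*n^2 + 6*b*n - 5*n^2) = (b + 7)/(b - 5*n)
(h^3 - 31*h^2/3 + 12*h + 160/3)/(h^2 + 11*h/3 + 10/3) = (h^2 - 12*h + 32)/(h + 2)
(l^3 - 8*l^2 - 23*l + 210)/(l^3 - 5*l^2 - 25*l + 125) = (l^2 - 13*l + 42)/(l^2 - 10*l + 25)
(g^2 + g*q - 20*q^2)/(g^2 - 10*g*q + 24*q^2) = (-g - 5*q)/(-g + 6*q)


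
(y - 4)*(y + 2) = y^2 - 2*y - 8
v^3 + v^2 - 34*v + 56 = (v - 4)*(v - 2)*(v + 7)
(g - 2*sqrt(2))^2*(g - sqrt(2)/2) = g^3 - 9*sqrt(2)*g^2/2 + 12*g - 4*sqrt(2)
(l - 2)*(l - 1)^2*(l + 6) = l^4 + 2*l^3 - 19*l^2 + 28*l - 12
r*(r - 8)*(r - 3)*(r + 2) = r^4 - 9*r^3 + 2*r^2 + 48*r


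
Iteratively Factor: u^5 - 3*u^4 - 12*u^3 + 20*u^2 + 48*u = (u - 3)*(u^4 - 12*u^2 - 16*u) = (u - 4)*(u - 3)*(u^3 + 4*u^2 + 4*u) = (u - 4)*(u - 3)*(u + 2)*(u^2 + 2*u) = u*(u - 4)*(u - 3)*(u + 2)*(u + 2)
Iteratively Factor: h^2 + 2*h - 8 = (h + 4)*(h - 2)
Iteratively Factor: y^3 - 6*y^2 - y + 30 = (y - 5)*(y^2 - y - 6) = (y - 5)*(y + 2)*(y - 3)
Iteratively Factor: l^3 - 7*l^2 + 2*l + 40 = (l - 4)*(l^2 - 3*l - 10) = (l - 4)*(l + 2)*(l - 5)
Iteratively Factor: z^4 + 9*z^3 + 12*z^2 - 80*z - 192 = (z + 4)*(z^3 + 5*z^2 - 8*z - 48) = (z + 4)^2*(z^2 + z - 12) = (z - 3)*(z + 4)^2*(z + 4)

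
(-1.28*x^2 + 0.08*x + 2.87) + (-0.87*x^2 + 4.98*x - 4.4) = -2.15*x^2 + 5.06*x - 1.53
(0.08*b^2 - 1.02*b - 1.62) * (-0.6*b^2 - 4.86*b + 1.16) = -0.048*b^4 + 0.2232*b^3 + 6.022*b^2 + 6.69*b - 1.8792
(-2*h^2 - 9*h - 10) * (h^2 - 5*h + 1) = -2*h^4 + h^3 + 33*h^2 + 41*h - 10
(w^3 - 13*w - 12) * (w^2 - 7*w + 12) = w^5 - 7*w^4 - w^3 + 79*w^2 - 72*w - 144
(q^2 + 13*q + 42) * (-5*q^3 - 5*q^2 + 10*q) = -5*q^5 - 70*q^4 - 265*q^3 - 80*q^2 + 420*q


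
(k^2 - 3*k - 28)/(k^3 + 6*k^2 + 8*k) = (k - 7)/(k*(k + 2))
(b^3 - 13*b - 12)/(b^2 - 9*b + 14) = (b^3 - 13*b - 12)/(b^2 - 9*b + 14)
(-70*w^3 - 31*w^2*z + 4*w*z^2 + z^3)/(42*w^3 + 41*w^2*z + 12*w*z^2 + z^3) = (-5*w + z)/(3*w + z)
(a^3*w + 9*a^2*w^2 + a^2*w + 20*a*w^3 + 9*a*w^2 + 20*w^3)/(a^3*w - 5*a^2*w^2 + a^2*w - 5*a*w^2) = (-a^2 - 9*a*w - 20*w^2)/(a*(-a + 5*w))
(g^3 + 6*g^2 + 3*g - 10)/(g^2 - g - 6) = (g^2 + 4*g - 5)/(g - 3)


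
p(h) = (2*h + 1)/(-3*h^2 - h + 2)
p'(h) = (2*h + 1)*(6*h + 1)/(-3*h^2 - h + 2)^2 + 2/(-3*h^2 - h + 2) = (-6*h^2 - 2*h + (2*h + 1)*(6*h + 1) + 4)/(3*h^2 + h - 2)^2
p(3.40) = -0.22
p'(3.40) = 0.07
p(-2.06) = 0.36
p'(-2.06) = 0.24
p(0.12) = 0.68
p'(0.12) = 1.72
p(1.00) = -1.50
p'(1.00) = 4.25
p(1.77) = -0.50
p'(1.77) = 0.41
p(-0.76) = -0.51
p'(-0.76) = 3.70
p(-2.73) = 0.25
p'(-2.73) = 0.11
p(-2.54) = 0.28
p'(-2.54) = 0.13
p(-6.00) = 0.11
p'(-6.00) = 0.02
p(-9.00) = 0.07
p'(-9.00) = 0.01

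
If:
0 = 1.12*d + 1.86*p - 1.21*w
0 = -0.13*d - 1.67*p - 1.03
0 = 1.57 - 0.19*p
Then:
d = -114.07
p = 8.26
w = -92.89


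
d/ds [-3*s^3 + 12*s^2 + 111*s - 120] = -9*s^2 + 24*s + 111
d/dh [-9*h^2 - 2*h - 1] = -18*h - 2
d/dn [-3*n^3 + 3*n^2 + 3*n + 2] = -9*n^2 + 6*n + 3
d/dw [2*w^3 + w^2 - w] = 6*w^2 + 2*w - 1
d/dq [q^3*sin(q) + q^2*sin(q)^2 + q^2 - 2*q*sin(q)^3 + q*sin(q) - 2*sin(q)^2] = q^3*cos(q) + 3*q^2*sin(q) + q^2*sin(2*q) - q*cos(q)/2 - q*cos(2*q) + 3*q*cos(3*q)/2 + 3*q - sin(q)/2 - 2*sin(2*q) + sin(3*q)/2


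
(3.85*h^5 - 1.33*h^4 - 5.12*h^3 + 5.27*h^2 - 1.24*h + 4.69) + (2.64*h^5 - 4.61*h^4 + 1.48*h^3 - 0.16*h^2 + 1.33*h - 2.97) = 6.49*h^5 - 5.94*h^4 - 3.64*h^3 + 5.11*h^2 + 0.0900000000000001*h + 1.72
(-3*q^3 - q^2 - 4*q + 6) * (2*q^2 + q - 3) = -6*q^5 - 5*q^4 + 11*q^2 + 18*q - 18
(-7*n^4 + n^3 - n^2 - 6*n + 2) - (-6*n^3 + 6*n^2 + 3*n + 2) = -7*n^4 + 7*n^3 - 7*n^2 - 9*n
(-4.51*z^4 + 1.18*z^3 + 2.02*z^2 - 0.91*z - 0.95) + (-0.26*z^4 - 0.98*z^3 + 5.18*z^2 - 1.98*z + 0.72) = -4.77*z^4 + 0.2*z^3 + 7.2*z^2 - 2.89*z - 0.23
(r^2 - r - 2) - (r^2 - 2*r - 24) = r + 22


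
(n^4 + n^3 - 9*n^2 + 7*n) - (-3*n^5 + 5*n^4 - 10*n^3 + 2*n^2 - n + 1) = 3*n^5 - 4*n^4 + 11*n^3 - 11*n^2 + 8*n - 1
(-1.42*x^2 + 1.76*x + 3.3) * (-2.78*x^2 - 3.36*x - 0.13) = 3.9476*x^4 - 0.1216*x^3 - 14.903*x^2 - 11.3168*x - 0.429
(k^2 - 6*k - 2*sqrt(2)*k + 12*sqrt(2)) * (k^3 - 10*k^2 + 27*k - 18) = k^5 - 16*k^4 - 2*sqrt(2)*k^4 + 32*sqrt(2)*k^3 + 87*k^3 - 174*sqrt(2)*k^2 - 180*k^2 + 108*k + 360*sqrt(2)*k - 216*sqrt(2)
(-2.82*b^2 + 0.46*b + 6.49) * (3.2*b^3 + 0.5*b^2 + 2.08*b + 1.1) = -9.024*b^5 + 0.0620000000000003*b^4 + 15.1324*b^3 + 1.0998*b^2 + 14.0052*b + 7.139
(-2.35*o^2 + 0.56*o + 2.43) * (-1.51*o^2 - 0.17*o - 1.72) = 3.5485*o^4 - 0.4461*o^3 + 0.277499999999999*o^2 - 1.3763*o - 4.1796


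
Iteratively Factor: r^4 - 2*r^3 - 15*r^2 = (r - 5)*(r^3 + 3*r^2) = r*(r - 5)*(r^2 + 3*r) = r*(r - 5)*(r + 3)*(r)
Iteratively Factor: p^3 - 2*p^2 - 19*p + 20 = (p - 5)*(p^2 + 3*p - 4) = (p - 5)*(p + 4)*(p - 1)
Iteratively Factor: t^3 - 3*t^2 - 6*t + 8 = (t - 1)*(t^2 - 2*t - 8) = (t - 1)*(t + 2)*(t - 4)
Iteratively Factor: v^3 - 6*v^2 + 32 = (v - 4)*(v^2 - 2*v - 8) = (v - 4)*(v + 2)*(v - 4)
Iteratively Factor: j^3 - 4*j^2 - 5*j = (j + 1)*(j^2 - 5*j) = (j - 5)*(j + 1)*(j)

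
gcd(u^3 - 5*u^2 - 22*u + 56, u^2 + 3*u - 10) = u - 2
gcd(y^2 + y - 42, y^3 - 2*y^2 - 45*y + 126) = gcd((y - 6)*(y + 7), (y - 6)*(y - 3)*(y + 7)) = y^2 + y - 42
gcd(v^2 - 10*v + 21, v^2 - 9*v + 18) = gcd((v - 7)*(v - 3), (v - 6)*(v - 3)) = v - 3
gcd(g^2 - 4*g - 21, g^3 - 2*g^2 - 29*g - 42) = g^2 - 4*g - 21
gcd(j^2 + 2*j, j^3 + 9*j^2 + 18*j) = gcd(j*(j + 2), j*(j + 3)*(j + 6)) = j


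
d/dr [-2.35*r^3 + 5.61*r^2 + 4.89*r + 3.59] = -7.05*r^2 + 11.22*r + 4.89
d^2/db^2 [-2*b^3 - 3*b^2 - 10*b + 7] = -12*b - 6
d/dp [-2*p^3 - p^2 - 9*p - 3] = -6*p^2 - 2*p - 9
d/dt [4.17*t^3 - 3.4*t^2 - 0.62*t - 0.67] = 12.51*t^2 - 6.8*t - 0.62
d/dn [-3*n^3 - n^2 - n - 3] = -9*n^2 - 2*n - 1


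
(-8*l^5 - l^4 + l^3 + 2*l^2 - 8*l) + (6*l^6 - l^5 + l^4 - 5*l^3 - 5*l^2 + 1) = 6*l^6 - 9*l^5 - 4*l^3 - 3*l^2 - 8*l + 1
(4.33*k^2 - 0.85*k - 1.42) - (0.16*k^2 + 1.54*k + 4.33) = 4.17*k^2 - 2.39*k - 5.75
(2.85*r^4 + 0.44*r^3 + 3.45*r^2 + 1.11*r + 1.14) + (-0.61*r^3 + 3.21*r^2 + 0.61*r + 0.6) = 2.85*r^4 - 0.17*r^3 + 6.66*r^2 + 1.72*r + 1.74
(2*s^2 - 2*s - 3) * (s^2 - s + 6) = 2*s^4 - 4*s^3 + 11*s^2 - 9*s - 18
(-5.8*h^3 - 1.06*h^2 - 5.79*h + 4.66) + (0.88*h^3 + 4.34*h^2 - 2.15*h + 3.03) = -4.92*h^3 + 3.28*h^2 - 7.94*h + 7.69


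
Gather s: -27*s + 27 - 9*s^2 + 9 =-9*s^2 - 27*s + 36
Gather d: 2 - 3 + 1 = 0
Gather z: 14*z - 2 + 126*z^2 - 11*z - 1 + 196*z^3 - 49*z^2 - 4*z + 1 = 196*z^3 + 77*z^2 - z - 2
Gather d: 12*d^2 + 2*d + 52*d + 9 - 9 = 12*d^2 + 54*d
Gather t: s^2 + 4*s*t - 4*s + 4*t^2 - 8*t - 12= s^2 - 4*s + 4*t^2 + t*(4*s - 8) - 12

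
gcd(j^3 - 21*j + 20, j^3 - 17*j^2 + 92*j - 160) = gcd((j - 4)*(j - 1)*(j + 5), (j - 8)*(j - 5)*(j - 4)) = j - 4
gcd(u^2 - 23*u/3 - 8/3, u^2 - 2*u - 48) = u - 8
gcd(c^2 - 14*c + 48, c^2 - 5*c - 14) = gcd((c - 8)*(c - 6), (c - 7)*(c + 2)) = 1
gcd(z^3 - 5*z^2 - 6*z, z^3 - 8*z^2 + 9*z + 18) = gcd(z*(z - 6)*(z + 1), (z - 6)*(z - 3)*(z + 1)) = z^2 - 5*z - 6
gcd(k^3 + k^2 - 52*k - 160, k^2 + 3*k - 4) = k + 4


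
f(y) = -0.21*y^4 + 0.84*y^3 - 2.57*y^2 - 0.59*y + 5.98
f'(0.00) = -0.59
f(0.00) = 5.98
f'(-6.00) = 302.41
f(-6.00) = -536.60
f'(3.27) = -19.82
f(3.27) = -18.07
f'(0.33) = -2.04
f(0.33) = 5.53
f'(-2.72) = 48.94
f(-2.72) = -39.83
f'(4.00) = -34.59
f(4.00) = -37.50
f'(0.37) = -2.19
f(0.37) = 5.45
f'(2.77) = -13.35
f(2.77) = -9.88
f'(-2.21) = 32.14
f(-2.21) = -19.34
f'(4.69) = -55.92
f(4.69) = -68.27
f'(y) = -0.84*y^3 + 2.52*y^2 - 5.14*y - 0.59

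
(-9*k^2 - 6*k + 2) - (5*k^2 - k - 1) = -14*k^2 - 5*k + 3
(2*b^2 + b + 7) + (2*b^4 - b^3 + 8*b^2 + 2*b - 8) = 2*b^4 - b^3 + 10*b^2 + 3*b - 1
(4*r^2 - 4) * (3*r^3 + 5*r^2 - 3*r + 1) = 12*r^5 + 20*r^4 - 24*r^3 - 16*r^2 + 12*r - 4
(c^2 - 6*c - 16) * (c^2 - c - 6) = c^4 - 7*c^3 - 16*c^2 + 52*c + 96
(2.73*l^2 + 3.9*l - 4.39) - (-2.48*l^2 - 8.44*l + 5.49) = 5.21*l^2 + 12.34*l - 9.88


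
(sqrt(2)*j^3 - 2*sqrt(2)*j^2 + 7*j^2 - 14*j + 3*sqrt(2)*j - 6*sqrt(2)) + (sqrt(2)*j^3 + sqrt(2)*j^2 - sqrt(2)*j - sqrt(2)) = 2*sqrt(2)*j^3 - sqrt(2)*j^2 + 7*j^2 - 14*j + 2*sqrt(2)*j - 7*sqrt(2)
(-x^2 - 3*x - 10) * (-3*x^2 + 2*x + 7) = 3*x^4 + 7*x^3 + 17*x^2 - 41*x - 70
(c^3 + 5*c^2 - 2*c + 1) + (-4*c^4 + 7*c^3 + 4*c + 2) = -4*c^4 + 8*c^3 + 5*c^2 + 2*c + 3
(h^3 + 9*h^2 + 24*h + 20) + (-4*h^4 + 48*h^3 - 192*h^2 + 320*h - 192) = -4*h^4 + 49*h^3 - 183*h^2 + 344*h - 172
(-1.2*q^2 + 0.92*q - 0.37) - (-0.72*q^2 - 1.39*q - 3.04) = -0.48*q^2 + 2.31*q + 2.67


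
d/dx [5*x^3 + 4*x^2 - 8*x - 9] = 15*x^2 + 8*x - 8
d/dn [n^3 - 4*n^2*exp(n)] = n*(-4*n*exp(n) + 3*n - 8*exp(n))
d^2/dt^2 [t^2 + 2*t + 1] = 2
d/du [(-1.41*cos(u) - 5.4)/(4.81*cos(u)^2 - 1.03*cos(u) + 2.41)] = (-6.7821*cos(u)^2 - 51.948*cos(u) + 8.9601)*sin(u)/(23.1361*cos(u)^4 - 9.9086*cos(u)^3 + 24.2451*cos(u)^2 - 4.9646*cos(u) + 5.8081)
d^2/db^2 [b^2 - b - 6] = 2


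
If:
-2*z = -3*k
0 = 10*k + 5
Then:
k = -1/2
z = -3/4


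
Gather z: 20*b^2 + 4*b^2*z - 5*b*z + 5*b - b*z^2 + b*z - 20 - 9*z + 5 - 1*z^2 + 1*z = 20*b^2 + 5*b + z^2*(-b - 1) + z*(4*b^2 - 4*b - 8) - 15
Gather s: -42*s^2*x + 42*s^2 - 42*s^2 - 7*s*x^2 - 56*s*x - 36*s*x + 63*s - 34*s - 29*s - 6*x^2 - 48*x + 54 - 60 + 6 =-42*s^2*x + s*(-7*x^2 - 92*x) - 6*x^2 - 48*x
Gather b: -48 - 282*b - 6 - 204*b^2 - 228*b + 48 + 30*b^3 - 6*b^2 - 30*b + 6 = 30*b^3 - 210*b^2 - 540*b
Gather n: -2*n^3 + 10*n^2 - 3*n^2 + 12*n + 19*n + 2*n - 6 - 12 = -2*n^3 + 7*n^2 + 33*n - 18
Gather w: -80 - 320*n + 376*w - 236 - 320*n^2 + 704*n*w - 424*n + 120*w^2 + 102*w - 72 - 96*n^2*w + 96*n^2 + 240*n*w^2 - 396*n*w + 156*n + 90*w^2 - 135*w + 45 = -224*n^2 - 588*n + w^2*(240*n + 210) + w*(-96*n^2 + 308*n + 343) - 343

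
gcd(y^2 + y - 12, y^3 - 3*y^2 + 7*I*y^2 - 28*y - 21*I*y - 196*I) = y + 4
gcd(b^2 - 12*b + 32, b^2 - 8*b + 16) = b - 4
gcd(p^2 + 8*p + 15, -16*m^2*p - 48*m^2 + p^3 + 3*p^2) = p + 3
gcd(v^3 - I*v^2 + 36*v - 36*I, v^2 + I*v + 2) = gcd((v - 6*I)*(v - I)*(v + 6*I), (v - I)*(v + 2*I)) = v - I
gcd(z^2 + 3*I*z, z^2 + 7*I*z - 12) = z + 3*I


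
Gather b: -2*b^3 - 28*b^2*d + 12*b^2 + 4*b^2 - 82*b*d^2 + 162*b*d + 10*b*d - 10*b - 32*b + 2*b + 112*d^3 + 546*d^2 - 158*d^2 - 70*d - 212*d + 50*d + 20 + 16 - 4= -2*b^3 + b^2*(16 - 28*d) + b*(-82*d^2 + 172*d - 40) + 112*d^3 + 388*d^2 - 232*d + 32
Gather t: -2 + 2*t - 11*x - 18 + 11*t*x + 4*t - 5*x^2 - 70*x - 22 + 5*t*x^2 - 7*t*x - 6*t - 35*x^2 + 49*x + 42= t*(5*x^2 + 4*x) - 40*x^2 - 32*x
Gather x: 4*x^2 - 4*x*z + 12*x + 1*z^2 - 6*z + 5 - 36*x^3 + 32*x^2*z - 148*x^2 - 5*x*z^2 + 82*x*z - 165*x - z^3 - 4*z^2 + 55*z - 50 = -36*x^3 + x^2*(32*z - 144) + x*(-5*z^2 + 78*z - 153) - z^3 - 3*z^2 + 49*z - 45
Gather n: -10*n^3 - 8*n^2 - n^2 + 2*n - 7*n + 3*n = -10*n^3 - 9*n^2 - 2*n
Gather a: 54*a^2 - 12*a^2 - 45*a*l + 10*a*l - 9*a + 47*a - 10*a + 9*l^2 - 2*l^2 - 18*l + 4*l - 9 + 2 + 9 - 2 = 42*a^2 + a*(28 - 35*l) + 7*l^2 - 14*l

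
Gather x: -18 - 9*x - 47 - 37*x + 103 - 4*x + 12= 50 - 50*x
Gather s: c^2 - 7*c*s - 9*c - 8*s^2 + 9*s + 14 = c^2 - 9*c - 8*s^2 + s*(9 - 7*c) + 14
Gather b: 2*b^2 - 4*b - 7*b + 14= 2*b^2 - 11*b + 14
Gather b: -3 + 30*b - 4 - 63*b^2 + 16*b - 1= -63*b^2 + 46*b - 8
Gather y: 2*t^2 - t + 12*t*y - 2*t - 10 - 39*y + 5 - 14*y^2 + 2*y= 2*t^2 - 3*t - 14*y^2 + y*(12*t - 37) - 5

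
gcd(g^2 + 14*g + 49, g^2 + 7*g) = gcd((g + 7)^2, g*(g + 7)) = g + 7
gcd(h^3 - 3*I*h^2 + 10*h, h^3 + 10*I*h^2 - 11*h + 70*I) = 1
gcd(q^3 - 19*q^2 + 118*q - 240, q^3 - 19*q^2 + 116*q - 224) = q - 8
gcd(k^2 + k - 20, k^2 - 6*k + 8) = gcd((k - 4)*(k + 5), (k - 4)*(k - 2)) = k - 4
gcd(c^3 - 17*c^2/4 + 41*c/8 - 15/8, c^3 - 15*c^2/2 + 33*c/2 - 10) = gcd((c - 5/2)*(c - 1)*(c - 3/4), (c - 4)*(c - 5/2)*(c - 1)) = c^2 - 7*c/2 + 5/2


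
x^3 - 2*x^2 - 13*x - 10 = (x - 5)*(x + 1)*(x + 2)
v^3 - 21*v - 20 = (v - 5)*(v + 1)*(v + 4)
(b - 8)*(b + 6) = b^2 - 2*b - 48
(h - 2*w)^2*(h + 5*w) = h^3 + h^2*w - 16*h*w^2 + 20*w^3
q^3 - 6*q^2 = q^2*(q - 6)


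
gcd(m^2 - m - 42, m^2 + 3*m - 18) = m + 6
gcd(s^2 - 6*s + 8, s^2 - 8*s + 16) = s - 4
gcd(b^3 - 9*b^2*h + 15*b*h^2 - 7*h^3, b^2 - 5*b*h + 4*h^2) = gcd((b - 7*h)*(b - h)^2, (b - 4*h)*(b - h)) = b - h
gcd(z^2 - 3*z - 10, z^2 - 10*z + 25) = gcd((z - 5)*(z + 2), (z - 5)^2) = z - 5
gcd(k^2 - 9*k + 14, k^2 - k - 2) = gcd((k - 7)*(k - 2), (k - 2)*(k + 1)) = k - 2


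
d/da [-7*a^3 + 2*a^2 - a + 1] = -21*a^2 + 4*a - 1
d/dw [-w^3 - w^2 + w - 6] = -3*w^2 - 2*w + 1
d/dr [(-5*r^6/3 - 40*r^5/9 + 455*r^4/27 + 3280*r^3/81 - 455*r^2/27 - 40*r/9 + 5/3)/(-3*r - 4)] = 5*(135*r^6 + 504*r^5 - 339*r^4 - 2768*r^3 - 2351*r^2 + 728*r + 123)/(27*(9*r^2 + 24*r + 16))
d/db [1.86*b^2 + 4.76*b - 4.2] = 3.72*b + 4.76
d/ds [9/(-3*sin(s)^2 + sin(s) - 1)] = 9*(6*sin(s) - 1)*cos(s)/(3*sin(s)^2 - sin(s) + 1)^2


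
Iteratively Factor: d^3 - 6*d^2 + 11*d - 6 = (d - 1)*(d^2 - 5*d + 6) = (d - 3)*(d - 1)*(d - 2)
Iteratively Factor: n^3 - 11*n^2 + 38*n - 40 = (n - 2)*(n^2 - 9*n + 20) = (n - 4)*(n - 2)*(n - 5)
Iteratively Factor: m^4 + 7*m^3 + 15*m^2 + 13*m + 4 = (m + 1)*(m^3 + 6*m^2 + 9*m + 4) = (m + 1)^2*(m^2 + 5*m + 4) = (m + 1)^2*(m + 4)*(m + 1)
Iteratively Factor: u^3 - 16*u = (u - 4)*(u^2 + 4*u) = u*(u - 4)*(u + 4)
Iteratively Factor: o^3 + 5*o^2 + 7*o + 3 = (o + 1)*(o^2 + 4*o + 3) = (o + 1)^2*(o + 3)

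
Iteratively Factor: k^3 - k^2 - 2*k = (k - 2)*(k^2 + k) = (k - 2)*(k + 1)*(k)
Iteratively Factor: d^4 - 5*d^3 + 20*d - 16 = (d + 2)*(d^3 - 7*d^2 + 14*d - 8) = (d - 1)*(d + 2)*(d^2 - 6*d + 8) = (d - 2)*(d - 1)*(d + 2)*(d - 4)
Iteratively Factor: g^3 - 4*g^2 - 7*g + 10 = (g - 5)*(g^2 + g - 2) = (g - 5)*(g - 1)*(g + 2)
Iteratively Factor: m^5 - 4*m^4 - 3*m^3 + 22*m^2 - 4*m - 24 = (m - 3)*(m^4 - m^3 - 6*m^2 + 4*m + 8) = (m - 3)*(m - 2)*(m^3 + m^2 - 4*m - 4) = (m - 3)*(m - 2)*(m + 1)*(m^2 - 4) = (m - 3)*(m - 2)^2*(m + 1)*(m + 2)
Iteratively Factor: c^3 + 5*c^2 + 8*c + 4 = (c + 1)*(c^2 + 4*c + 4) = (c + 1)*(c + 2)*(c + 2)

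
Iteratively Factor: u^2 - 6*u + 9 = (u - 3)*(u - 3)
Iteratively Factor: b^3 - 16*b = (b - 4)*(b^2 + 4*b) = (b - 4)*(b + 4)*(b)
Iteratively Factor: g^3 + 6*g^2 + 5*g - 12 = (g + 3)*(g^2 + 3*g - 4) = (g - 1)*(g + 3)*(g + 4)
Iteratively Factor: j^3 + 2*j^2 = (j)*(j^2 + 2*j) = j^2*(j + 2)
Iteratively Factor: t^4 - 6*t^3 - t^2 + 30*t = (t + 2)*(t^3 - 8*t^2 + 15*t) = (t - 3)*(t + 2)*(t^2 - 5*t) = (t - 5)*(t - 3)*(t + 2)*(t)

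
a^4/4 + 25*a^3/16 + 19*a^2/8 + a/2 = a*(a/4 + 1/2)*(a + 1/4)*(a + 4)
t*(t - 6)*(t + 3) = t^3 - 3*t^2 - 18*t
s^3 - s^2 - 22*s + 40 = (s - 4)*(s - 2)*(s + 5)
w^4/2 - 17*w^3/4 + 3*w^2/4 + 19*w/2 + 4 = (w/2 + 1/2)*(w - 8)*(w - 2)*(w + 1/2)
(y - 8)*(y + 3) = y^2 - 5*y - 24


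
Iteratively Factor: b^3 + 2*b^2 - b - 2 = (b - 1)*(b^2 + 3*b + 2) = (b - 1)*(b + 2)*(b + 1)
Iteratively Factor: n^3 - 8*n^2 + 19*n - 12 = (n - 4)*(n^2 - 4*n + 3) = (n - 4)*(n - 3)*(n - 1)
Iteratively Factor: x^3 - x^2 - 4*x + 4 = (x - 1)*(x^2 - 4) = (x - 2)*(x - 1)*(x + 2)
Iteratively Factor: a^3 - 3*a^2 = (a - 3)*(a^2) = a*(a - 3)*(a)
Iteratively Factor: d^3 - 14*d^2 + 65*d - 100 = (d - 4)*(d^2 - 10*d + 25) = (d - 5)*(d - 4)*(d - 5)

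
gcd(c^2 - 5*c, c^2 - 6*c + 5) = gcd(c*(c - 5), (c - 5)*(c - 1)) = c - 5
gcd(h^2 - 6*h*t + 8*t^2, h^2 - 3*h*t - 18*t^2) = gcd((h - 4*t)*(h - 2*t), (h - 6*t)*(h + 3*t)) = 1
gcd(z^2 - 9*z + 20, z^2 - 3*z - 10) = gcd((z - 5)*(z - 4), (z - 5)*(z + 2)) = z - 5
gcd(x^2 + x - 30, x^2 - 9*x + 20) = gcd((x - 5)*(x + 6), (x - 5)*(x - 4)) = x - 5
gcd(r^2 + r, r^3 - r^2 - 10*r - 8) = r + 1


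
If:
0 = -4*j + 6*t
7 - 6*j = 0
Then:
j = 7/6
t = 7/9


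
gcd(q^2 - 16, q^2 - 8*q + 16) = q - 4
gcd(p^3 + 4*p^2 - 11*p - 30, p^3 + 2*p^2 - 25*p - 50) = p^2 + 7*p + 10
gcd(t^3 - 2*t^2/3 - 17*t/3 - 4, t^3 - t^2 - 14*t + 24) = t - 3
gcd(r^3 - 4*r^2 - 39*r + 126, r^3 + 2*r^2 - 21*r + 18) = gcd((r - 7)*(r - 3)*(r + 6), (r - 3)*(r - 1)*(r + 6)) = r^2 + 3*r - 18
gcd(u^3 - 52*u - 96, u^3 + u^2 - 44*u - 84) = u^2 + 8*u + 12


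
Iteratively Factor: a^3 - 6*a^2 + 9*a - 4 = (a - 1)*(a^2 - 5*a + 4) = (a - 1)^2*(a - 4)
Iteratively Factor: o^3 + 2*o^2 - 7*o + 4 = (o - 1)*(o^2 + 3*o - 4) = (o - 1)^2*(o + 4)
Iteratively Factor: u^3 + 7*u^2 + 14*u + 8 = (u + 2)*(u^2 + 5*u + 4) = (u + 1)*(u + 2)*(u + 4)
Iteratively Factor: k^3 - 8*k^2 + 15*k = (k - 5)*(k^2 - 3*k) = k*(k - 5)*(k - 3)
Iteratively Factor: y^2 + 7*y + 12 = (y + 3)*(y + 4)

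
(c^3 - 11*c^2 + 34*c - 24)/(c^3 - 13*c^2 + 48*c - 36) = (c - 4)/(c - 6)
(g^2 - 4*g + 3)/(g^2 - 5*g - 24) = (-g^2 + 4*g - 3)/(-g^2 + 5*g + 24)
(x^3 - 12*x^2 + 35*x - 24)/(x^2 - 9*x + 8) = x - 3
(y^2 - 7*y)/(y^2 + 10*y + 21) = y*(y - 7)/(y^2 + 10*y + 21)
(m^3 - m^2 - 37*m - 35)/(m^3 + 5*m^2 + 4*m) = (m^2 - 2*m - 35)/(m*(m + 4))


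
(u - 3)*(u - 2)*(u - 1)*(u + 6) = u^4 - 25*u^2 + 60*u - 36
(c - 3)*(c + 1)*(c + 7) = c^3 + 5*c^2 - 17*c - 21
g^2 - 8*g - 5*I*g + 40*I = (g - 8)*(g - 5*I)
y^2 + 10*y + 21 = (y + 3)*(y + 7)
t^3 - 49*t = t*(t - 7)*(t + 7)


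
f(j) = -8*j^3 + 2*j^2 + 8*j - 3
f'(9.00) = -1900.00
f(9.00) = -5601.00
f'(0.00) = 8.00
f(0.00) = -3.00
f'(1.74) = -57.70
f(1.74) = -25.17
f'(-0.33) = 4.07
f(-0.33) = -5.13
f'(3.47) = -267.10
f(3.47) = -285.41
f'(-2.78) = -188.60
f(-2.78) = 162.10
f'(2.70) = -156.16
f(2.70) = -124.28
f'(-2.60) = -164.64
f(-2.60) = 130.33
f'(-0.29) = 4.82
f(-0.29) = -4.96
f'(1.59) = -46.31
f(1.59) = -17.38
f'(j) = -24*j^2 + 4*j + 8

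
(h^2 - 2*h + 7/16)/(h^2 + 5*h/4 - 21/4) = (h - 1/4)/(h + 3)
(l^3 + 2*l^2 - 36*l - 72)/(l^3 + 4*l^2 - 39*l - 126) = (l^2 + 8*l + 12)/(l^2 + 10*l + 21)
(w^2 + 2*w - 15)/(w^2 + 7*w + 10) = (w - 3)/(w + 2)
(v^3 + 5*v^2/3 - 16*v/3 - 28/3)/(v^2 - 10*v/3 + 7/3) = (v^2 + 4*v + 4)/(v - 1)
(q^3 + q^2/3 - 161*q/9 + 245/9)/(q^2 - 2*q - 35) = (9*q^2 - 42*q + 49)/(9*(q - 7))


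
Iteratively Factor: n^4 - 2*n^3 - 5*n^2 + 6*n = (n - 1)*(n^3 - n^2 - 6*n) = (n - 1)*(n + 2)*(n^2 - 3*n) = (n - 3)*(n - 1)*(n + 2)*(n)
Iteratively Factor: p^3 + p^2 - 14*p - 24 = (p + 2)*(p^2 - p - 12) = (p - 4)*(p + 2)*(p + 3)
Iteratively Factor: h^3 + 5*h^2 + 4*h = (h + 1)*(h^2 + 4*h) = h*(h + 1)*(h + 4)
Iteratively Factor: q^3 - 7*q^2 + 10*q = (q)*(q^2 - 7*q + 10) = q*(q - 2)*(q - 5)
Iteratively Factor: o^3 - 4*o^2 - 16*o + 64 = (o - 4)*(o^2 - 16) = (o - 4)^2*(o + 4)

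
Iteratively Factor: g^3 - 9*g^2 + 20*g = (g - 5)*(g^2 - 4*g) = (g - 5)*(g - 4)*(g)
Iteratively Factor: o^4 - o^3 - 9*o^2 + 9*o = (o - 3)*(o^3 + 2*o^2 - 3*o) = (o - 3)*(o + 3)*(o^2 - o) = o*(o - 3)*(o + 3)*(o - 1)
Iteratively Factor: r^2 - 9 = (r + 3)*(r - 3)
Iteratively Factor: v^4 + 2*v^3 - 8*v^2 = (v - 2)*(v^3 + 4*v^2) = v*(v - 2)*(v^2 + 4*v) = v*(v - 2)*(v + 4)*(v)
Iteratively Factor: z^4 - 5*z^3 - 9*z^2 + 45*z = (z + 3)*(z^3 - 8*z^2 + 15*z) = z*(z + 3)*(z^2 - 8*z + 15) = z*(z - 3)*(z + 3)*(z - 5)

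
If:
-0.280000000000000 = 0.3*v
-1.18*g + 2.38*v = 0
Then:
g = -1.88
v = -0.93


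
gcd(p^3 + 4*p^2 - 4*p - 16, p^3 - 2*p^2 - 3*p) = 1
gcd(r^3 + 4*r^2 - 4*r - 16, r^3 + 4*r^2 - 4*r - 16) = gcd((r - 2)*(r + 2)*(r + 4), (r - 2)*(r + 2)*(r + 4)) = r^3 + 4*r^2 - 4*r - 16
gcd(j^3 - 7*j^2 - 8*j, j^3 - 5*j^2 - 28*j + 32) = j - 8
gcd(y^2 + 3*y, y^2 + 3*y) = y^2 + 3*y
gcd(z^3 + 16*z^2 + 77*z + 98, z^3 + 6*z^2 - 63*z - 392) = z^2 + 14*z + 49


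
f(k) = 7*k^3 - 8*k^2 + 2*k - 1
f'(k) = 21*k^2 - 16*k + 2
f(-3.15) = -305.47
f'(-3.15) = 260.77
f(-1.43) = -40.69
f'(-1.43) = 67.82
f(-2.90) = -244.80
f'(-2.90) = 225.01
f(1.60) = 10.39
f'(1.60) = 30.16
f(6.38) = 1503.98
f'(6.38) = 754.71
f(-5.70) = -1568.67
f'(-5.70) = 775.49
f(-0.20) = -1.78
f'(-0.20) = 6.04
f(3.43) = 194.22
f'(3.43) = 194.18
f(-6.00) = -1813.00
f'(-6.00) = 854.00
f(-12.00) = -13273.00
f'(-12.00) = 3218.00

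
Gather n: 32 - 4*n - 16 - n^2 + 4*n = 16 - n^2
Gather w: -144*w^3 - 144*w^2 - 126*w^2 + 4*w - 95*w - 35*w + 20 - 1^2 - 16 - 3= -144*w^3 - 270*w^2 - 126*w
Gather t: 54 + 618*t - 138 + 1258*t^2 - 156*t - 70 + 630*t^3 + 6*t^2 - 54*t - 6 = 630*t^3 + 1264*t^2 + 408*t - 160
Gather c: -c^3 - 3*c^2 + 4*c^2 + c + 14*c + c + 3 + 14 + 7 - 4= -c^3 + c^2 + 16*c + 20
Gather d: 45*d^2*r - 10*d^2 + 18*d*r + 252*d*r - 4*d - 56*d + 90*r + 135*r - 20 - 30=d^2*(45*r - 10) + d*(270*r - 60) + 225*r - 50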